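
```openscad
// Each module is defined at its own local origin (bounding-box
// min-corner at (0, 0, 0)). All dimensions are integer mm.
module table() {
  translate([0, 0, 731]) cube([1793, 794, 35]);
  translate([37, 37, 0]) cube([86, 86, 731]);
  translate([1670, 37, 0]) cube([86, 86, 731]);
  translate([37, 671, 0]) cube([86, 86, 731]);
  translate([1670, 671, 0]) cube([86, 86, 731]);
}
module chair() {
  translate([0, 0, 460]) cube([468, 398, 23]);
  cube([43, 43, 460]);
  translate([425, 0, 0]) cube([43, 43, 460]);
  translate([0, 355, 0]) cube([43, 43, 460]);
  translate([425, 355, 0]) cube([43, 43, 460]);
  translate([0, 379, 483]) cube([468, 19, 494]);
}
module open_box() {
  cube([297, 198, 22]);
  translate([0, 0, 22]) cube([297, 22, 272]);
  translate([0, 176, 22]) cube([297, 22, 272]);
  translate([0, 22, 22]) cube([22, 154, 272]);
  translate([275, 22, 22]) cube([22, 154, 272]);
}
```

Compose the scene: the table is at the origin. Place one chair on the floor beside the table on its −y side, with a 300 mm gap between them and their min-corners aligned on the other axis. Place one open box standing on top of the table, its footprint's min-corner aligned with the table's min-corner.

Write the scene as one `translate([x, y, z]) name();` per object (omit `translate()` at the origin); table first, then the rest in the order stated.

table();
translate([0, -698, 0]) chair();
translate([0, 0, 766]) open_box();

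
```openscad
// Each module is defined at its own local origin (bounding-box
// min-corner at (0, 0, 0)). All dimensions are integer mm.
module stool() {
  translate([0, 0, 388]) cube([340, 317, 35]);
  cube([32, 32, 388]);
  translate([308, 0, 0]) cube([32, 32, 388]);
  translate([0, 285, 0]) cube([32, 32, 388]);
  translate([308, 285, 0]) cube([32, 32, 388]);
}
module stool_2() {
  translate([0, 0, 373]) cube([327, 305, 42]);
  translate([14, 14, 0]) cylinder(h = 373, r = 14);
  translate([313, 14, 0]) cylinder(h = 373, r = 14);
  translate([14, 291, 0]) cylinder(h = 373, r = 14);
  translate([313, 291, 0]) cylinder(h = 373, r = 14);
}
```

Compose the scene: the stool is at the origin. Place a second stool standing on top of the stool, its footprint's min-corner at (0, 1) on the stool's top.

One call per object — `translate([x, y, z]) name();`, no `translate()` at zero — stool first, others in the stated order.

stool();
translate([0, 1, 423]) stool_2();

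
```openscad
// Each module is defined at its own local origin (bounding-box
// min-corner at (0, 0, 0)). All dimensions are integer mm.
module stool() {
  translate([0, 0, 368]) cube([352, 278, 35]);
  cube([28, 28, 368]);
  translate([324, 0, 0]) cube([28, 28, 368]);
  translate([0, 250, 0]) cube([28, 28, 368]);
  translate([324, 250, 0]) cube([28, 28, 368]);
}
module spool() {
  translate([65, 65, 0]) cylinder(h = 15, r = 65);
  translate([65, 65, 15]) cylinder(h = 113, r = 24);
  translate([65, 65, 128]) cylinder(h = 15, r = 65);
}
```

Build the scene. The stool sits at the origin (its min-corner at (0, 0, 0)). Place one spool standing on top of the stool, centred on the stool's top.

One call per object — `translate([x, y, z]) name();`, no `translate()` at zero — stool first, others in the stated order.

stool();
translate([111, 74, 403]) spool();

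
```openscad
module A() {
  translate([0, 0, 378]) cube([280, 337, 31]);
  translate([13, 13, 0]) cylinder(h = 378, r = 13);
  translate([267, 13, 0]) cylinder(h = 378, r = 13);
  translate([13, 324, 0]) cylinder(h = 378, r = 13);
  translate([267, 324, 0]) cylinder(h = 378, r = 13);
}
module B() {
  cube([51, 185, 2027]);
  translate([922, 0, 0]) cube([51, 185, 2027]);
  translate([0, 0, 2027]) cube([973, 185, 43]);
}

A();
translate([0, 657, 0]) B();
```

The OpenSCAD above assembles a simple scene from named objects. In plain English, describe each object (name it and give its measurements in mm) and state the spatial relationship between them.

A is a simple wooden stool: a rectangular seat 280 mm (x) by 337 mm (y), 31 mm thick, top face at z = 409 mm, on four round legs, each 26 mm in diameter. The legs rest on z = 0, each leg's axis is inset half a diameter from the nearest pair of seat edges (so the leg's bounding box is flush with the corner).

B is a rectangular door frame: two vertical jambs of 51×185 mm section, 2027 mm tall, with a clear opening 871 mm wide between their inner faces. A header 43 mm tall and 185 mm deep lies on top of the jambs and spans the full outside width.

The door frame is on the floor beside the stool on its +y side.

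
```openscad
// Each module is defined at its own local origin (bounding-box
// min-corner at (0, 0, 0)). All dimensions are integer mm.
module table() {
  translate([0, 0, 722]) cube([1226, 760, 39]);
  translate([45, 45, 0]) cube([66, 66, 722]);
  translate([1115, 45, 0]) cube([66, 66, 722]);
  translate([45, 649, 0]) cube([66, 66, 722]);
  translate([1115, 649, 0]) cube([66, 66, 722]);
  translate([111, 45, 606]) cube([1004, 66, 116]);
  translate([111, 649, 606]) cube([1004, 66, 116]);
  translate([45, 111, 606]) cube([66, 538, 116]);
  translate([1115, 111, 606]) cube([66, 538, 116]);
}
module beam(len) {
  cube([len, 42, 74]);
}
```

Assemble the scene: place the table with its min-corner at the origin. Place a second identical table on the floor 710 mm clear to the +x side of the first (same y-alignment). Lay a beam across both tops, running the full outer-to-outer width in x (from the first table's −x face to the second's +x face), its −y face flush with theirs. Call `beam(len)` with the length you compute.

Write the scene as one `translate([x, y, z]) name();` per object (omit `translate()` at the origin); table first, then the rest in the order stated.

table();
translate([1936, 0, 0]) table();
translate([0, 0, 761]) beam(3162);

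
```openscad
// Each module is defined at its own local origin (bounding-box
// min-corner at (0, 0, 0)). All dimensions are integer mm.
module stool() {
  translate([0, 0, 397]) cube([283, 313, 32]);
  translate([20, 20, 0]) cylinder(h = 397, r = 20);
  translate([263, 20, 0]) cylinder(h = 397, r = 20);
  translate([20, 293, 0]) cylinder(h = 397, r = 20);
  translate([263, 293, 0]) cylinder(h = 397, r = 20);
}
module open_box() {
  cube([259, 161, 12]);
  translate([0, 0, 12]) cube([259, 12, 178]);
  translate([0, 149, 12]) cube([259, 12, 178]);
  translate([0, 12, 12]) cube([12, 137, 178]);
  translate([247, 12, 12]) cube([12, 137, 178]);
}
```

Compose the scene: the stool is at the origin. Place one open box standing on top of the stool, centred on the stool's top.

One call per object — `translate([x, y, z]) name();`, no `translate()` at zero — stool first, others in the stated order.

stool();
translate([12, 76, 429]) open_box();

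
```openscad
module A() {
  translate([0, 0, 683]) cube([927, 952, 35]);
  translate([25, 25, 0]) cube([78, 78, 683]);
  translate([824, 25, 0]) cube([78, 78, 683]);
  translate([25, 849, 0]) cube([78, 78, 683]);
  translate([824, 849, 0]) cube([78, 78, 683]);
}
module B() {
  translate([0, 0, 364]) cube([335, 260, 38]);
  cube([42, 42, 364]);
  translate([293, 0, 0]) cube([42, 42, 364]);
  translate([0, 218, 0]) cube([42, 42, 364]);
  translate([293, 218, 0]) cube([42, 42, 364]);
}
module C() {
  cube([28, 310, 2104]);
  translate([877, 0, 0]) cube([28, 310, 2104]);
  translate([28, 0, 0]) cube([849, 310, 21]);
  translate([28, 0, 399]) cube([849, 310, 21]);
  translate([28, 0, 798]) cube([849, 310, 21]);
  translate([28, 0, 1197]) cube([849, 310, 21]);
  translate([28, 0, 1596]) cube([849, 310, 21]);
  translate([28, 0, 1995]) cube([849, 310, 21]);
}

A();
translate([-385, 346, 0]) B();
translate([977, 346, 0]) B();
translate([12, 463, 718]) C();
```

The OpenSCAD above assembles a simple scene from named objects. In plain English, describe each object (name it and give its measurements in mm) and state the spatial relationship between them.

A is a rectangular dining table. The top is 927×952×35 mm with its upper surface at z = 718 mm. It stands on four 78×78 mm square legs, each inset 25 mm from the nearest pair of top edges, running from the floor to the underside of the top.

B is a four-legged stool. The seat is 335×260 mm, 38 mm thick, top at z = 402 mm. It stands on four square legs, each 42×42 mm in cross-section, from z = 0 to the seat underside, each flush with a corner of the seat.

C is an open bookshelf. Two side panels, each 28 mm thick, 310 mm deep and 2104 mm tall, stand 905 mm apart (outside-to-outside). Between them sit 6 shelves, each 21 mm thick and 310 mm deep, spanning the full gap between the sides. The bottom shelf rests on the floor (its underside at z = 0) and the clear gap between one shelf's top and the next shelf's underside is 378 mm.

Two stools sit around the table at the −x, +x sides. The bookshelf is on top of the table.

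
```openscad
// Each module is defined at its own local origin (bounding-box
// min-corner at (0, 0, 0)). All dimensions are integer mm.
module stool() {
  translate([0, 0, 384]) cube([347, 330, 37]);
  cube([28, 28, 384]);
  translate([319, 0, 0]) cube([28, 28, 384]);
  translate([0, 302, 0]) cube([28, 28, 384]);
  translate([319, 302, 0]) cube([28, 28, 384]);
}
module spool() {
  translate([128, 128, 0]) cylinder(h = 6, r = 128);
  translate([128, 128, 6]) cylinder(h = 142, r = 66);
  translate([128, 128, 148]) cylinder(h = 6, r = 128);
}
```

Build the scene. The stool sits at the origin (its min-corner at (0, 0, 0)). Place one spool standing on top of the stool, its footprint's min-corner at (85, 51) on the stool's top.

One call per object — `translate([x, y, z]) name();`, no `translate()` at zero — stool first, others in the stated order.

stool();
translate([85, 51, 421]) spool();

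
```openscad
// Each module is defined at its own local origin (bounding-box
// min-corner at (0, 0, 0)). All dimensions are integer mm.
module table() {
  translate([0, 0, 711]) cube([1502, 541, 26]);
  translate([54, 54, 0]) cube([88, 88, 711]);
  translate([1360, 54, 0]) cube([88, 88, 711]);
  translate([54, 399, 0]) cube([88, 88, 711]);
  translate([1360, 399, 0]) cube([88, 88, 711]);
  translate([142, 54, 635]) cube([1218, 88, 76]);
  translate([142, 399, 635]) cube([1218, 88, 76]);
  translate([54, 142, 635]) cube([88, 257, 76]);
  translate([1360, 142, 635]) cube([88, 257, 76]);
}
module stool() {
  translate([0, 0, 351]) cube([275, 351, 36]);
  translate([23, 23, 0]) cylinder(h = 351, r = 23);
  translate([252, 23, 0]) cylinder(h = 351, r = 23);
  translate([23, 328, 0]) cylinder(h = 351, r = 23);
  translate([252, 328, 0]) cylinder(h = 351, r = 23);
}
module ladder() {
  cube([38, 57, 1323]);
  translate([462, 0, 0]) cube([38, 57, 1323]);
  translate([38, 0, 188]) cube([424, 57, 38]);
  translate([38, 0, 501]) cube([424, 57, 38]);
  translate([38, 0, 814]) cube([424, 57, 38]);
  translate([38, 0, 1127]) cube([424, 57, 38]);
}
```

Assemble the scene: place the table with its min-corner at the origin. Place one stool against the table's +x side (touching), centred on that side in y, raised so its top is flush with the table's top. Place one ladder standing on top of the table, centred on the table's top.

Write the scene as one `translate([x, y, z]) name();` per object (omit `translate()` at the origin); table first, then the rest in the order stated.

table();
translate([1502, 95, 350]) stool();
translate([501, 242, 737]) ladder();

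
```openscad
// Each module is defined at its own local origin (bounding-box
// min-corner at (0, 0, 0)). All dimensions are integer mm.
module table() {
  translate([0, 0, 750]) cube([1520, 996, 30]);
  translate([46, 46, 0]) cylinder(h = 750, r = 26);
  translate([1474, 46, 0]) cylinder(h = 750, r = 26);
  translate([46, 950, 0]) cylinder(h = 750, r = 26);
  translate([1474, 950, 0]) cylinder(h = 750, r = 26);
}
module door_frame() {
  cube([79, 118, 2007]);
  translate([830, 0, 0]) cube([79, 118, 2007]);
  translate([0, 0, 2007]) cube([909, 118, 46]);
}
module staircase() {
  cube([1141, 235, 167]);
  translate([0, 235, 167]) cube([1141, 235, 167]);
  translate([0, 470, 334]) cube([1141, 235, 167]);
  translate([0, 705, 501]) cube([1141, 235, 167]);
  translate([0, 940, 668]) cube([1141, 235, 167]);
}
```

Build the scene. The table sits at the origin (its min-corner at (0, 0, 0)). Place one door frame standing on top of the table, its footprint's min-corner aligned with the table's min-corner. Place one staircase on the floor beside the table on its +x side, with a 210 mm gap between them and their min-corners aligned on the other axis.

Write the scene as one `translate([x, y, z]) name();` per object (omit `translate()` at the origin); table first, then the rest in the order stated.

table();
translate([0, 0, 780]) door_frame();
translate([1730, 0, 0]) staircase();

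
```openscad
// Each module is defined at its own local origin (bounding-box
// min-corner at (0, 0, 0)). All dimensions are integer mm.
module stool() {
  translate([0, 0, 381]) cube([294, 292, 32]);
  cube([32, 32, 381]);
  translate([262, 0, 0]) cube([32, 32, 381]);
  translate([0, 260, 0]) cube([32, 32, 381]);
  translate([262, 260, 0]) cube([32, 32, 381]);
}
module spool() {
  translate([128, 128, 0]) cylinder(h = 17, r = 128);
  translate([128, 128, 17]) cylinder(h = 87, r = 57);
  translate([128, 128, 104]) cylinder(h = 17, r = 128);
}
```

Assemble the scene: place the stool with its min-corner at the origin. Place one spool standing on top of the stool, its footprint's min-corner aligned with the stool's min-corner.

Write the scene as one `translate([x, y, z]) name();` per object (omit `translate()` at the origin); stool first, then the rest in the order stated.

stool();
translate([0, 0, 413]) spool();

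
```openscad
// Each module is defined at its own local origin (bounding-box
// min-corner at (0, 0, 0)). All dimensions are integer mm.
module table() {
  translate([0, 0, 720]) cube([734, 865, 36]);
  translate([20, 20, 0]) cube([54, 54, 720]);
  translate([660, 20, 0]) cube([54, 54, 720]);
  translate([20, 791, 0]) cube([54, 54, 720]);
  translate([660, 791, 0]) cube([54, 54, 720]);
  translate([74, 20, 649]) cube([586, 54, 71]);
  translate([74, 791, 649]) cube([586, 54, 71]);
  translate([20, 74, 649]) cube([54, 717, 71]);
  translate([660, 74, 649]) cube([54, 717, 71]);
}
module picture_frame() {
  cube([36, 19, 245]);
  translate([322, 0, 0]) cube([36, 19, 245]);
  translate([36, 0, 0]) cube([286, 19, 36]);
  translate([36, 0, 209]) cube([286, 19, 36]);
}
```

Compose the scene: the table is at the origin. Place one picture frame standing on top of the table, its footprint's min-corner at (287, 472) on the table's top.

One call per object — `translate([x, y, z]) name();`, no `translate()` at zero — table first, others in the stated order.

table();
translate([287, 472, 756]) picture_frame();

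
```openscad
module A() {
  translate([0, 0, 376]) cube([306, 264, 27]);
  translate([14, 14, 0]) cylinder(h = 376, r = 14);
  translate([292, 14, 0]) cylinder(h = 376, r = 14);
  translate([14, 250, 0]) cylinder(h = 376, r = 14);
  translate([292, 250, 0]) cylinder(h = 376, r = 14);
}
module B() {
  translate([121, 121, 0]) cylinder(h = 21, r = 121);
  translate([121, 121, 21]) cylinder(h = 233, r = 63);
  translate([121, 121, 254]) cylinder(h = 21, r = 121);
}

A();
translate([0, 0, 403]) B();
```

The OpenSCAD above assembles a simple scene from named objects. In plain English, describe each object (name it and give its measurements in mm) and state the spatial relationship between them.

A is a four-legged stool. The seat is a 306×264×27 mm slab whose top surface is at z = 403 mm; four round legs, each 28 mm in diameter, run from the floor (z = 0) to the underside of the seat, each leg's axis is inset half a diameter from the nearest pair of seat edges (so the leg's bounding box is flush with the corner).

B is a spool: two coaxial disc flanges of radius 121 mm and thickness 21 mm, joined by a core cylinder of radius 63 mm and height 233 mm. The lower flange rests on z = 0 and the three cylinders share a vertical axis.

The spool is on top of the stool.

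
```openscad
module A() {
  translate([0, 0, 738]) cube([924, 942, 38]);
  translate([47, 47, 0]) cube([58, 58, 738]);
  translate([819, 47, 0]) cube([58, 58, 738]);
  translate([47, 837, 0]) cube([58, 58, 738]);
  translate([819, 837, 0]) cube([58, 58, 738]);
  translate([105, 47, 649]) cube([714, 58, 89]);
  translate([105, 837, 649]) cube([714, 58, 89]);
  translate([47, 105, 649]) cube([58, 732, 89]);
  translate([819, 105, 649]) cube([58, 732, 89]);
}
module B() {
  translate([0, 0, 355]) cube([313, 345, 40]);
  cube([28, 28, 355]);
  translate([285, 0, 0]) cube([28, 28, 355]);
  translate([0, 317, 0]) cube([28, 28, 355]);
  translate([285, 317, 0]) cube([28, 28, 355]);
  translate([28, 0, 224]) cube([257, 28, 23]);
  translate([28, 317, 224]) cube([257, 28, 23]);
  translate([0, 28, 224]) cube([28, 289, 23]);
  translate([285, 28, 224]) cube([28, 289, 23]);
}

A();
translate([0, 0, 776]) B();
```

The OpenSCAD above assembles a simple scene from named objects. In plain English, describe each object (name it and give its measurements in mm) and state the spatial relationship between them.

A is a table with a 924×942 mm rectangular top, 38 mm thick, top surface at z = 776 mm, supported by four 58×58 mm square legs, each inset 47 mm from the nearest pair of top edges, running from the floor. Four apron rails, 58 mm thick and 89 mm tall, run between adjacent legs with their top edges flush with the underside of the top and their outer faces flush with the legs' outer faces.

B is a simple wooden stool: a rectangular seat 313 mm (x) by 345 mm (y), 40 mm thick, top face at z = 395 mm, on four square legs, each 28×28 mm in cross-section. The legs rest on z = 0, each flush with a corner of the seat. Four stretchers, 28 mm wide and 23 mm tall, connect adjacent legs with their undersides at z = 224 mm, each running between the inner faces of the legs it joins and aligned with the legs' outer faces on the other axis.

The stool is on top of the table.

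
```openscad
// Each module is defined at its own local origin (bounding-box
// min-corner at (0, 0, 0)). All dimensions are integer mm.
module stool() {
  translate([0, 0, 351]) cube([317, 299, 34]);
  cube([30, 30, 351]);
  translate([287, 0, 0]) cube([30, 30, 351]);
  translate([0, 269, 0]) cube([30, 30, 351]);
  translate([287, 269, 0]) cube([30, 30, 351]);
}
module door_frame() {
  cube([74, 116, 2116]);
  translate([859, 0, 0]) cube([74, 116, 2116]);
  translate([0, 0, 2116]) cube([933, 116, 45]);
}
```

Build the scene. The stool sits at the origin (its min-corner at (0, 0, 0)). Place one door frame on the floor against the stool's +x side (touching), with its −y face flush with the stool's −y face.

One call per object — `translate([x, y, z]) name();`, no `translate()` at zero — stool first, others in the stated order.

stool();
translate([317, 0, 0]) door_frame();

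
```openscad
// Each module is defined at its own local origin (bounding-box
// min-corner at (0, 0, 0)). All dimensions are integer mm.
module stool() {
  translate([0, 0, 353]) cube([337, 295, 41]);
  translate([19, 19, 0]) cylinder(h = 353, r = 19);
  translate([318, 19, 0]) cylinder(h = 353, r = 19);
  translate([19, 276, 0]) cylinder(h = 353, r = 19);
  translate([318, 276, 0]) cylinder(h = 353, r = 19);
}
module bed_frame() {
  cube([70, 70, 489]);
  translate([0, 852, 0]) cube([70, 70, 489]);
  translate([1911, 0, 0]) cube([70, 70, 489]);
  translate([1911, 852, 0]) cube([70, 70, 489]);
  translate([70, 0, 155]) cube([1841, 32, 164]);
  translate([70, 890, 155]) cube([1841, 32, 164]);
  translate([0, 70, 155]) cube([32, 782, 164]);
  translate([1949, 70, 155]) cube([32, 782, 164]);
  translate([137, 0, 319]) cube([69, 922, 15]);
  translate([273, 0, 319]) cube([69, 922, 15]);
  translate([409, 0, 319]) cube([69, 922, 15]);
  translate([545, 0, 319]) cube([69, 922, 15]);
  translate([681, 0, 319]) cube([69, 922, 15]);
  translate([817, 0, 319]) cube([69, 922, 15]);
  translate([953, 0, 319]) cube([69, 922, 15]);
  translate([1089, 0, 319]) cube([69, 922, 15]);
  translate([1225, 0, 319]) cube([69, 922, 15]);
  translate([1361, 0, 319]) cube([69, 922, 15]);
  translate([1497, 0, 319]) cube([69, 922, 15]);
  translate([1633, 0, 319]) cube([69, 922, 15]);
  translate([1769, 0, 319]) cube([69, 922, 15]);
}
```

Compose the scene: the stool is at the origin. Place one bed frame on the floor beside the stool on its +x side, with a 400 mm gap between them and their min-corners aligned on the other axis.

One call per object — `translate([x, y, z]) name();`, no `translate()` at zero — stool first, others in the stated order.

stool();
translate([737, 0, 0]) bed_frame();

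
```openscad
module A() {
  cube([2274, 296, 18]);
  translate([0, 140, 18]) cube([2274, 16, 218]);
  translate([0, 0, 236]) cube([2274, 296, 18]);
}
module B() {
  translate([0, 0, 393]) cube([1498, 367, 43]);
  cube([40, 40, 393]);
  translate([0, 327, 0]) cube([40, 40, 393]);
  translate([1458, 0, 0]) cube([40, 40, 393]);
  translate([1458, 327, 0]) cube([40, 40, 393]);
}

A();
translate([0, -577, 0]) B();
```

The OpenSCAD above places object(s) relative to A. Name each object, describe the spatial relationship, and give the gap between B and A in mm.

A is an I-beam. B is a bench. The bench is on the floor beside the I-beam on its −y side. The gap between the bench and the I-beam is 210 mm.

The bench's nearest face is 210 mm from the I-beam's −y face.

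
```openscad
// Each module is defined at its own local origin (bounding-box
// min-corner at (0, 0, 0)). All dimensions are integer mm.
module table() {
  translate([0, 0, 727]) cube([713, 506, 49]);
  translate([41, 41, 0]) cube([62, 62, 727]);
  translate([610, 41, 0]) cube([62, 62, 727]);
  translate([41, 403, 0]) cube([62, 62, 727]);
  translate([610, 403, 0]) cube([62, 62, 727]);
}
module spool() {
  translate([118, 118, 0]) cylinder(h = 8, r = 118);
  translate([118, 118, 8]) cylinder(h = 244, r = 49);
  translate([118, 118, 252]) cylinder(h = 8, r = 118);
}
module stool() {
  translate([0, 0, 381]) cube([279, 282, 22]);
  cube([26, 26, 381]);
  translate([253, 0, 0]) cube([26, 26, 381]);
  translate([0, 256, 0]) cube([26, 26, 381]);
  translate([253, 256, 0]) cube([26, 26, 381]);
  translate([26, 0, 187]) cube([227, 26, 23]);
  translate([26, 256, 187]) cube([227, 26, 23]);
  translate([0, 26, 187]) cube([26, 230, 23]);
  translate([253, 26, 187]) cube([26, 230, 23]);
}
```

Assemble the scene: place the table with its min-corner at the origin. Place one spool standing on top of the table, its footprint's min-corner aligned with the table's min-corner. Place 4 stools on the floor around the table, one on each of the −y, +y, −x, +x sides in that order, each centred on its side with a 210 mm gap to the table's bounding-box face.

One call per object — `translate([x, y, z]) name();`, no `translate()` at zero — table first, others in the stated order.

table();
translate([0, 0, 776]) spool();
translate([217, -492, 0]) stool();
translate([217, 716, 0]) stool();
translate([-489, 112, 0]) stool();
translate([923, 112, 0]) stool();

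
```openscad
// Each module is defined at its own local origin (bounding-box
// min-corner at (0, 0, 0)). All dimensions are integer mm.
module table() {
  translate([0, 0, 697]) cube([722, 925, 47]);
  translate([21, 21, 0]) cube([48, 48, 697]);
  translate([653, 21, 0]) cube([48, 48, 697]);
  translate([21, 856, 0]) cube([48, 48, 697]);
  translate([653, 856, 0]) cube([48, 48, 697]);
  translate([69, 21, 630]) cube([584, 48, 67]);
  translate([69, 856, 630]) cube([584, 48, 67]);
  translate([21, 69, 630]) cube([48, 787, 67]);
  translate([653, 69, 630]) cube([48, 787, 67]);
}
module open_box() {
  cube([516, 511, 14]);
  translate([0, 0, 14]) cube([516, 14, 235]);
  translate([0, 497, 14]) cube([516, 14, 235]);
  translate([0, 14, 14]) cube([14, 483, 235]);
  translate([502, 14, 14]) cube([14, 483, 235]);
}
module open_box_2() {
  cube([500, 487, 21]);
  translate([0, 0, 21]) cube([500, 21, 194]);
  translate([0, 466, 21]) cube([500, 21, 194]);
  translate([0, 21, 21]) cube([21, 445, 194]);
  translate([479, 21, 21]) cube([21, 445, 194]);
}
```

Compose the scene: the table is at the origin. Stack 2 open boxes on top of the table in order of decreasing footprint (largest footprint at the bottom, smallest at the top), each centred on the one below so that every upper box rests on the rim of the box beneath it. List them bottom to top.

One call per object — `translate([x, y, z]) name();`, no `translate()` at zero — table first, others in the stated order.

table();
translate([103, 207, 744]) open_box();
translate([111, 219, 993]) open_box_2();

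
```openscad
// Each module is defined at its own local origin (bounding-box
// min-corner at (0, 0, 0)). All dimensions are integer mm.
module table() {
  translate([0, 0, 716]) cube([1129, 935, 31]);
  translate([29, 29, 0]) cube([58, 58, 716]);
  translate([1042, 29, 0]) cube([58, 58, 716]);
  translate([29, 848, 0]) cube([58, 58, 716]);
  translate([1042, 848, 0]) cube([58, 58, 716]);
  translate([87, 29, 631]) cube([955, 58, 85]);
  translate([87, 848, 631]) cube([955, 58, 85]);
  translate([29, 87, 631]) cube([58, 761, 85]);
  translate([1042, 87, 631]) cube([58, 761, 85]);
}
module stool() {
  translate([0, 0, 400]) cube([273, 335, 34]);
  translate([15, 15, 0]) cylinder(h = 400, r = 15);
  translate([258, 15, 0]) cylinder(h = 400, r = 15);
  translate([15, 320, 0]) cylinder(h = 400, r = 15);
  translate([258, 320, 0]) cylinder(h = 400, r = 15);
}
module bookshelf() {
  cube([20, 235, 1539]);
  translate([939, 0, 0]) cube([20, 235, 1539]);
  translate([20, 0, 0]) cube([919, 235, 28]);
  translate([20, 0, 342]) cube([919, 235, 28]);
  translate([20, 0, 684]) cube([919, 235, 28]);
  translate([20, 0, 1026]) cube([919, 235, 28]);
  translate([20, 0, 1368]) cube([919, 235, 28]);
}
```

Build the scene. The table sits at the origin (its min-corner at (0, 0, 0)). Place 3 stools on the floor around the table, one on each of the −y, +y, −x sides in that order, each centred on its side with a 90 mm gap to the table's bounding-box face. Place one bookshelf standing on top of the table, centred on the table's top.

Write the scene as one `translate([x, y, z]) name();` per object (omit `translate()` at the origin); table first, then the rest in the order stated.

table();
translate([428, -425, 0]) stool();
translate([428, 1025, 0]) stool();
translate([-363, 300, 0]) stool();
translate([85, 350, 747]) bookshelf();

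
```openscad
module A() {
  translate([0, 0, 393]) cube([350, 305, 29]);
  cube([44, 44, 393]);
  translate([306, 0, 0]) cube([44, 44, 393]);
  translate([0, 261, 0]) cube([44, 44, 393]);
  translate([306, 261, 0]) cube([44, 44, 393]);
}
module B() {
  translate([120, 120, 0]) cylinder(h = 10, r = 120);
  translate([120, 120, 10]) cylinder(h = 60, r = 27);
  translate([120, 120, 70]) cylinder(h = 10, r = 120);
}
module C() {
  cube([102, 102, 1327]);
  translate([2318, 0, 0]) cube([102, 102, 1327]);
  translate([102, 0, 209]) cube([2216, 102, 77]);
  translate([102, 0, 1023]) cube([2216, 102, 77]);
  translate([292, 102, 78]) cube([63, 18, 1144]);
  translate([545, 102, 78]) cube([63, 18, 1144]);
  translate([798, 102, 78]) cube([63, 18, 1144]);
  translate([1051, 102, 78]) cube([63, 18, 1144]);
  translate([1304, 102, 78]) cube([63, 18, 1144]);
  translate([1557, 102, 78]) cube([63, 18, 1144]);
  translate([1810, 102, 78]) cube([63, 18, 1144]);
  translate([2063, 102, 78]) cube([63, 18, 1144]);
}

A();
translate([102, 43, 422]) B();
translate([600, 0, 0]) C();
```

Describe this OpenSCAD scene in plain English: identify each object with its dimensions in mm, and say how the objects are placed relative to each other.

A is a four-legged stool. The seat is 350×305 mm, 29 mm thick, top at z = 422 mm. It stands on four square legs, each 44×44 mm in cross-section, from z = 0 to the seat underside, each flush with a corner of the seat.

B is a spool: two coaxial disc flanges of radius 120 mm and thickness 10 mm, joined by a core cylinder of radius 27 mm and height 60 mm. The lower flange rests on z = 0 and the three cylinders share a vertical axis.

C is a fence section. Two 102×102 mm posts, 1327 mm tall, stand on the floor with a clear span of 2216 mm between their inner faces. Two horizontal rails of 102×77 mm section span the gap between the posts with their undersides at z = 209 mm and z = 1023 mm, flush with the posts' −y face. 8 pickets, each 63 mm wide, 18 mm thick and 1144 mm tall, are fixed to the +y face of the rails with their bottoms at z = 78 mm, evenly spaced across the span with equal gaps (rounded down to the nearest mm) at the −x end and between each pair — any rounding remainder accumulates at the +x end.

The spool is on top of the stool. The fence section is on the floor beside the stool on its +x side.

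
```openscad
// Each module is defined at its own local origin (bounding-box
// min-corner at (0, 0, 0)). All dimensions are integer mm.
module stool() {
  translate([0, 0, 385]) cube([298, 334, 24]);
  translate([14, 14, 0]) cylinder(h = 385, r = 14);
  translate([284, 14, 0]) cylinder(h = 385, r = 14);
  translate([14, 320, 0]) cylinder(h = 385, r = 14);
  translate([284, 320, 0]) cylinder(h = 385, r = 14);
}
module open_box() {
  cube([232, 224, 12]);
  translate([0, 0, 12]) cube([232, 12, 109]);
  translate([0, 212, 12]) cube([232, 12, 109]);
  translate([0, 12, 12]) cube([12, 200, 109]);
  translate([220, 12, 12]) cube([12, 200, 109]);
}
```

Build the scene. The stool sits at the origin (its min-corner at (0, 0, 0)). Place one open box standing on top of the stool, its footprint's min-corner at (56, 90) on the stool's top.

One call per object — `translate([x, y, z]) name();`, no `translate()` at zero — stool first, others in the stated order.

stool();
translate([56, 90, 409]) open_box();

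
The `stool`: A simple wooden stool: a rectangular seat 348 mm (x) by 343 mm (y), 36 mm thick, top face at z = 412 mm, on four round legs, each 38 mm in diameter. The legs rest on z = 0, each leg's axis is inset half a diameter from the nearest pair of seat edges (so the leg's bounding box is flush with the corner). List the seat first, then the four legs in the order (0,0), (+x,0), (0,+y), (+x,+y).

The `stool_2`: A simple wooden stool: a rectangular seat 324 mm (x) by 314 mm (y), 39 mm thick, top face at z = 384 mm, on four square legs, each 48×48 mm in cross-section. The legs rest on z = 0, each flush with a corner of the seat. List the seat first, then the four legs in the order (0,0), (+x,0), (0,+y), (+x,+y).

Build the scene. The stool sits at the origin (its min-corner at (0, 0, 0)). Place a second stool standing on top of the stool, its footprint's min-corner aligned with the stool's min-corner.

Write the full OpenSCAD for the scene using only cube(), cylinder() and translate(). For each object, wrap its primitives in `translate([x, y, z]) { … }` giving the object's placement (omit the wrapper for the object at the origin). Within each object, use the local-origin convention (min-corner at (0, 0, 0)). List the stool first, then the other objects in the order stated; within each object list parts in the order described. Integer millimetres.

translate([0, 0, 376]) cube([348, 343, 36]);
translate([19, 19, 0]) cylinder(h = 376, r = 19);
translate([329, 19, 0]) cylinder(h = 376, r = 19);
translate([19, 324, 0]) cylinder(h = 376, r = 19);
translate([329, 324, 0]) cylinder(h = 376, r = 19);
translate([0, 0, 412]) {
  translate([0, 0, 345]) cube([324, 314, 39]);
  cube([48, 48, 345]);
  translate([276, 0, 0]) cube([48, 48, 345]);
  translate([0, 266, 0]) cube([48, 48, 345]);
  translate([276, 266, 0]) cube([48, 48, 345]);
}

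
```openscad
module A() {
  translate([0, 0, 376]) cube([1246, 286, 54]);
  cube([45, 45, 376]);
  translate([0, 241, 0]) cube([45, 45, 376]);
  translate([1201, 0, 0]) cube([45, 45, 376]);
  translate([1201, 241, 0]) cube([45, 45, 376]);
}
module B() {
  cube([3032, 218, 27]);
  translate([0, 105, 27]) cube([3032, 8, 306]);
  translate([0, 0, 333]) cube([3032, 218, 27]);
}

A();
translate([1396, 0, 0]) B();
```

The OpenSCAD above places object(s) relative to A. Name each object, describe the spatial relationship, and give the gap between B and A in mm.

A is a bench. B is an I-beam. The I-beam is on the floor beside the bench on its +x side. The gap between the I-beam and the bench is 150 mm.

The I-beam's nearest face is 150 mm from the bench's +x face.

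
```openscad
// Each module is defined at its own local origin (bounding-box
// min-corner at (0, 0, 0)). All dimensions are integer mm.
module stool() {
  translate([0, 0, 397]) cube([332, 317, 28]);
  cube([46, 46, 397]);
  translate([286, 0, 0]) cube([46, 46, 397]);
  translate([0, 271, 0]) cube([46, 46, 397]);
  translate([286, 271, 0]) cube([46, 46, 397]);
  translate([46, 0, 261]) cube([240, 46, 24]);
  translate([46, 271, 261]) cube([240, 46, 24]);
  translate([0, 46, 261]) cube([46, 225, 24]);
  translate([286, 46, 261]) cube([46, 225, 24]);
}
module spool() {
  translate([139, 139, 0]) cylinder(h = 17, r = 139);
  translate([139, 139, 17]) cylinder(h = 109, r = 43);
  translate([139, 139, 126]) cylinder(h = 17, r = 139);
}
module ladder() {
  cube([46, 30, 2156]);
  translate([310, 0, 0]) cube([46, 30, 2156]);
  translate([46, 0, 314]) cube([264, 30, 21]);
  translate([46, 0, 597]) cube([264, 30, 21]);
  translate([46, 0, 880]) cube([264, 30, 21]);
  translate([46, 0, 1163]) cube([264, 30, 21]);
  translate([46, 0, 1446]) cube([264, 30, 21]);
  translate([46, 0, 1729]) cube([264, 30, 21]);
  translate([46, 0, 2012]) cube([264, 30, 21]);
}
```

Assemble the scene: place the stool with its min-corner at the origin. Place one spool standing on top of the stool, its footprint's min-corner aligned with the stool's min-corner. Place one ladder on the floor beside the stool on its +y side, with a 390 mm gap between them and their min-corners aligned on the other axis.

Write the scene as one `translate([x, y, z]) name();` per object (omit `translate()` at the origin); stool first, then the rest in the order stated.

stool();
translate([0, 0, 425]) spool();
translate([0, 707, 0]) ladder();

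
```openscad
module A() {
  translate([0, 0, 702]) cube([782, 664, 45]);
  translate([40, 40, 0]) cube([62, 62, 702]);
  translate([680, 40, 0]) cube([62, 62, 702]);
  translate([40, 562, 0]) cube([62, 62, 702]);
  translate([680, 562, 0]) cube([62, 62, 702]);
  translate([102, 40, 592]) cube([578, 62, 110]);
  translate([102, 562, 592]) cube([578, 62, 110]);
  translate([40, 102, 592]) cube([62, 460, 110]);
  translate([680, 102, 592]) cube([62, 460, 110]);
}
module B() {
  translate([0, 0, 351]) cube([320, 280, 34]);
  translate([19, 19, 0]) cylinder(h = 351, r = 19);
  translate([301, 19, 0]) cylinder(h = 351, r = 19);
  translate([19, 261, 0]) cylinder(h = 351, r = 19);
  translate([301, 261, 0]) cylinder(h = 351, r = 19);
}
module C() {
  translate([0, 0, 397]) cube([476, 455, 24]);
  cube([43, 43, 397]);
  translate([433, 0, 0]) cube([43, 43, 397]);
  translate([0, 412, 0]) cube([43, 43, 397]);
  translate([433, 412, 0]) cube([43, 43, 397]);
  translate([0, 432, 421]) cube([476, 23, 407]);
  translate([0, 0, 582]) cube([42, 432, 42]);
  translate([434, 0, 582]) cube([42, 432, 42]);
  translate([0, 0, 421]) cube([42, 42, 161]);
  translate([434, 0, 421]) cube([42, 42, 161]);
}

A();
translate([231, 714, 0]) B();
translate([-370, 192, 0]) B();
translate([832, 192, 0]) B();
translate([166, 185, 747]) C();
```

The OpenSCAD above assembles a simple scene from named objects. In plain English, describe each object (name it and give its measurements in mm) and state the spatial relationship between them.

A is a rectangular dining table. The top is 782×664×45 mm with its upper surface at z = 747 mm. It stands on four 62×62 mm square legs, each inset 40 mm from the nearest pair of top edges, running from the floor to the underside of the top. Four apron rails, 62 mm thick and 110 mm tall, run between adjacent legs with their top edges flush with the underside of the top and their outer faces flush with the legs' outer faces.

B is a simple wooden stool: a rectangular seat 320 mm (x) by 280 mm (y), 34 mm thick, top face at z = 385 mm, on four round legs, each 38 mm in diameter. The legs rest on z = 0, each leg's axis is inset half a diameter from the nearest pair of seat edges (so the leg's bounding box is flush with the corner).

C is a chair. The seat is a 476×455×24 mm slab with its top at z = 421 mm, on four 43×43 mm corner legs (flush with the seat edges, standing on z = 0). A flat backrest 23 mm thick, 407 mm tall, spans the full seat width and rises from the seat top along its +y edge, rear face flush with the rear of the seat. Two armrests of 42×42 mm section run along each side from the seat's front edge to the front of the backrest, top faces 203 mm above the seat top and outer faces flush with the seat's x-edges; a 42×42 mm post under the front of each armrest stands on the seat at the front corner.

Three stools sit around the table at the +y, −x, +x sides. The chair is on top of the table.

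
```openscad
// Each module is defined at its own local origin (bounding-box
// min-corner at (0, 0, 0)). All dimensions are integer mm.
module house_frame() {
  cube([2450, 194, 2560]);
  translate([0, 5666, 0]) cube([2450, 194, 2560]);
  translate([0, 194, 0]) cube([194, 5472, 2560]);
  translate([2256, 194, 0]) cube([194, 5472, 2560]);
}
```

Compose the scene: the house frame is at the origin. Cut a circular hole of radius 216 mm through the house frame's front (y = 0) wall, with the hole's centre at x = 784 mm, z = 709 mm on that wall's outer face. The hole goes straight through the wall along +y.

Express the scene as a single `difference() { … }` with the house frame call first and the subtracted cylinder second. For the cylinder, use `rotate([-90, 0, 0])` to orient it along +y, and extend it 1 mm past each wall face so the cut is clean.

difference() {
  house_frame();
  translate([784, -1, 709]) rotate([-90, 0, 0]) cylinder(h = 196, r = 216);
}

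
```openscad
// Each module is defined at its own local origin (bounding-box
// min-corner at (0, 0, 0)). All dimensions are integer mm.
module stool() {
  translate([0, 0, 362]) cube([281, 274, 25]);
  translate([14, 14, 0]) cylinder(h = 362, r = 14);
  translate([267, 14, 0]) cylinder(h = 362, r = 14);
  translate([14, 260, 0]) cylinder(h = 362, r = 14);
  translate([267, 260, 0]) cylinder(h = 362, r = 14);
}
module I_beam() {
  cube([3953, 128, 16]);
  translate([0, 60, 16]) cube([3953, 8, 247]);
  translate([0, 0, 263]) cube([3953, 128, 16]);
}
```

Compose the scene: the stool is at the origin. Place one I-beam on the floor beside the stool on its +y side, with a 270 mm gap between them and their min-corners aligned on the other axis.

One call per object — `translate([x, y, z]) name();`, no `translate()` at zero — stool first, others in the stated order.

stool();
translate([0, 544, 0]) I_beam();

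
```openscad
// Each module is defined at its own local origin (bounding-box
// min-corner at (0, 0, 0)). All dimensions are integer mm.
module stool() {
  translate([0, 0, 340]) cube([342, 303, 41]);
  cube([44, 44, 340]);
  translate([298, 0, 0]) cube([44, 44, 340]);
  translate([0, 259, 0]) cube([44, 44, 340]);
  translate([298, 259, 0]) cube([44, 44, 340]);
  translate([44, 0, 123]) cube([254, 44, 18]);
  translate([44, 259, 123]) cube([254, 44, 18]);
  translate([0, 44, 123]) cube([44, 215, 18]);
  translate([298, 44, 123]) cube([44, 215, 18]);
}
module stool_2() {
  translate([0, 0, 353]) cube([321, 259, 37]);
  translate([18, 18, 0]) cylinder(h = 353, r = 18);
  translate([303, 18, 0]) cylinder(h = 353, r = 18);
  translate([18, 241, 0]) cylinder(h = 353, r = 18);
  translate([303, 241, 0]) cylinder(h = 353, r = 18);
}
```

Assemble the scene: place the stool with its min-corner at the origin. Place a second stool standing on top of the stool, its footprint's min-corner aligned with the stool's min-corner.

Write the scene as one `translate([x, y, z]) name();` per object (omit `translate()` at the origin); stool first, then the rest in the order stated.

stool();
translate([0, 0, 381]) stool_2();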